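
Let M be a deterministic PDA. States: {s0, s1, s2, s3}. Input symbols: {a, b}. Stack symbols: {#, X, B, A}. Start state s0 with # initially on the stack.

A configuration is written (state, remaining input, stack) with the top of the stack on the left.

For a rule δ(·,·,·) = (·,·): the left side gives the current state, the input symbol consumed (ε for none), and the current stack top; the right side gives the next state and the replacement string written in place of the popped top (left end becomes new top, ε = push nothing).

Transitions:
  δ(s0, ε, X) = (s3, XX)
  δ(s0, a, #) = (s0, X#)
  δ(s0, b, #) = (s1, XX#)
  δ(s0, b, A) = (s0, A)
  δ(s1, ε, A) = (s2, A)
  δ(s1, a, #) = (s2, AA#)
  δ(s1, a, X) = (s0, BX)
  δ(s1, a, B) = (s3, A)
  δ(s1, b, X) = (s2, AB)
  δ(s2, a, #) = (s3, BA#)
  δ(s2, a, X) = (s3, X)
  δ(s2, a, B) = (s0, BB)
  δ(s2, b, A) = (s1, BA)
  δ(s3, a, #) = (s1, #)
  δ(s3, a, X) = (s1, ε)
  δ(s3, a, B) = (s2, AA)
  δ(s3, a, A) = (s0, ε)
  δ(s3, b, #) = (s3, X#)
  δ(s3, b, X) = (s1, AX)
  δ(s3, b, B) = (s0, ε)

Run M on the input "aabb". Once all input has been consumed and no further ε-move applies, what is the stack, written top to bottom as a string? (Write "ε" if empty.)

(s0, aabb, #)
  read a, top #: go to s0, push X# → (s0, abb, X#)
  ε-move, top X: go to s3, push XX → (s3, abb, XX#)
  read a, top X: go to s1, push ε → (s1, bb, X#)
  read b, top X: go to s2, push AB → (s2, b, AB#)
  read b, top A: go to s1, push BA → (s1, ε, BAB#)
All input consumed in state s1 with stack BAB#.

BAB#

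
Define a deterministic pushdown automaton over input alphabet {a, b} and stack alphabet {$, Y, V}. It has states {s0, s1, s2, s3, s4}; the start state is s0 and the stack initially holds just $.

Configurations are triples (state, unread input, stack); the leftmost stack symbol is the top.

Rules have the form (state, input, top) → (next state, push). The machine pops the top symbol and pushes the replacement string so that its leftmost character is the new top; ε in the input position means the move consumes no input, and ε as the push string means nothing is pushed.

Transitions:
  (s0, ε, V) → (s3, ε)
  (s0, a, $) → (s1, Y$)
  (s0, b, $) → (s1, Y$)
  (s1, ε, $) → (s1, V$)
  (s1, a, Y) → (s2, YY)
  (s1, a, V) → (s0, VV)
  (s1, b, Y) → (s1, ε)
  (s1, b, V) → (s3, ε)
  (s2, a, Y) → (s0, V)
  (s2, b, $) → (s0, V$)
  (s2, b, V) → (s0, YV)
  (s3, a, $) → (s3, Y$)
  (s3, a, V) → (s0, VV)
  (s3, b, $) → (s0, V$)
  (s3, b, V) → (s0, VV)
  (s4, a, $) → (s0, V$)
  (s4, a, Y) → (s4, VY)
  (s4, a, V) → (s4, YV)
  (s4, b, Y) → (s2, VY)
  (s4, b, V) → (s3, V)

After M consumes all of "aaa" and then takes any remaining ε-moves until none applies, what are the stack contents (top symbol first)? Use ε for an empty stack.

(s0, aaa, $)
  read a, top $: go to s1, push Y$ → (s1, aa, Y$)
  read a, top Y: go to s2, push YY → (s2, a, YY$)
  read a, top Y: go to s0, push V → (s0, ε, VY$)
  ε-move, top V: go to s3, push ε → (s3, ε, Y$)
All input consumed in state s3 with stack Y$.

Y$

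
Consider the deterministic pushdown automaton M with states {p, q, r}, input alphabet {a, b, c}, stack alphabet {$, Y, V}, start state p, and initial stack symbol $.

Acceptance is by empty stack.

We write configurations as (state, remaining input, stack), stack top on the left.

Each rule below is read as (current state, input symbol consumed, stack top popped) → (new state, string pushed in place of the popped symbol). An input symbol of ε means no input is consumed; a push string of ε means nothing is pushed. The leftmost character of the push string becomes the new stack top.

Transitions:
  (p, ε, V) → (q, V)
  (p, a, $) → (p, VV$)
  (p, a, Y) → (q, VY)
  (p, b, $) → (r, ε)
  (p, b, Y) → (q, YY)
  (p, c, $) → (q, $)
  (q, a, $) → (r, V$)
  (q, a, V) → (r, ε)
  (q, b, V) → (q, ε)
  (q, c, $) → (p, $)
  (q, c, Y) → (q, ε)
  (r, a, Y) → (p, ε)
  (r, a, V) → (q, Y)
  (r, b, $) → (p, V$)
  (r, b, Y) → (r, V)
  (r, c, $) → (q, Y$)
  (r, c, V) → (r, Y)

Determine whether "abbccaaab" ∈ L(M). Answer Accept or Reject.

(p, abbccaaab, $) ⊢ (p, bbccaaab, VV$) ⊢ (q, bbccaaab, VV$) ⊢ (q, bccaaab, V$) ⊢ (q, ccaaab, $) ⊢ (p, caaab, $) ⊢ (q, aaab, $) ⊢ (r, aab, V$) ⊢ (q, ab, Y$)
No transition applies at (q, ab, Y$); input not fully consumed.

Reject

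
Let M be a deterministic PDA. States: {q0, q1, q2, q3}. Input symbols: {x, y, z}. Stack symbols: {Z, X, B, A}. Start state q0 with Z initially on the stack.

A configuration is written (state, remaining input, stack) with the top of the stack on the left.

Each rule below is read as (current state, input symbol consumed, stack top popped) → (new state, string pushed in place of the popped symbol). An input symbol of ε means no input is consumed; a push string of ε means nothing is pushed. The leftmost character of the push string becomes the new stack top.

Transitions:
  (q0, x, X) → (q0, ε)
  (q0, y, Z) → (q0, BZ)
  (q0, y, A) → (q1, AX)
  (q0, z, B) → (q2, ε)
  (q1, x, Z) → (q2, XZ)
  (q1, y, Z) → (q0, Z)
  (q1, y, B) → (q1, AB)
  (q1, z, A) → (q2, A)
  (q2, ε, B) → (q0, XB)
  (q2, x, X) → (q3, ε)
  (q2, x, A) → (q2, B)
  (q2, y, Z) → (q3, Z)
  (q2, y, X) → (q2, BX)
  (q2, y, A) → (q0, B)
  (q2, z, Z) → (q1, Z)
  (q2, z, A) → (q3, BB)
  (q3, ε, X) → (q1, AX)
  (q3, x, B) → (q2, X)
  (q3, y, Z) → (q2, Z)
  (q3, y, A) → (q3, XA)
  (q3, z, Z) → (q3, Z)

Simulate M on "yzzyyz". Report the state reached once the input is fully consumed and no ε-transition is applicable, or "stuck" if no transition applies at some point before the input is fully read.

(q0, yzzyyz, Z)
  read y, top Z: go to q0, push BZ → (q0, zzyyz, BZ)
  read z, top B: go to q2, push ε → (q2, zyyz, Z)
  read z, top Z: go to q1, push Z → (q1, yyz, Z)
  read y, top Z: go to q0, push Z → (q0, yz, Z)
  read y, top Z: go to q0, push BZ → (q0, z, BZ)
  read z, top B: go to q2, push ε → (q2, ε, Z)
All input consumed; M is in state q2.

q2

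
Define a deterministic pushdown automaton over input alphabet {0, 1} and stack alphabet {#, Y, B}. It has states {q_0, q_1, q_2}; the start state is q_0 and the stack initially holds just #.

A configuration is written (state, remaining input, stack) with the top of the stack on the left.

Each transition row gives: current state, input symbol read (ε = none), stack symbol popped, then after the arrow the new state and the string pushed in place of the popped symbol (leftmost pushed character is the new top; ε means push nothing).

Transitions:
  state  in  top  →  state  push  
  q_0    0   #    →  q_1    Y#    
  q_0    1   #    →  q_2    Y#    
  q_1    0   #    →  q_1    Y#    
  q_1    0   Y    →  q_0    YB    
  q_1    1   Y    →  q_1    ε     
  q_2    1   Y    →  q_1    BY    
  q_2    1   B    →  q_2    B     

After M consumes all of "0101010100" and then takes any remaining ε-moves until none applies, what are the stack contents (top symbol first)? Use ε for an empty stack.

YB#

(q_0, 0101010100, #)
  read 0, top #: go to q_1, push Y# → (q_1, 101010100, Y#)
  read 1, top Y: go to q_1, push ε → (q_1, 01010100, #)
  read 0, top #: go to q_1, push Y# → (q_1, 1010100, Y#)
  read 1, top Y: go to q_1, push ε → (q_1, 010100, #)
  read 0, top #: go to q_1, push Y# → (q_1, 10100, Y#)
  read 1, top Y: go to q_1, push ε → (q_1, 0100, #)
  read 0, top #: go to q_1, push Y# → (q_1, 100, Y#)
  read 1, top Y: go to q_1, push ε → (q_1, 00, #)
  read 0, top #: go to q_1, push Y# → (q_1, 0, Y#)
  read 0, top Y: go to q_0, push YB → (q_0, ε, YB#)
All input consumed in state q_0 with stack YB#.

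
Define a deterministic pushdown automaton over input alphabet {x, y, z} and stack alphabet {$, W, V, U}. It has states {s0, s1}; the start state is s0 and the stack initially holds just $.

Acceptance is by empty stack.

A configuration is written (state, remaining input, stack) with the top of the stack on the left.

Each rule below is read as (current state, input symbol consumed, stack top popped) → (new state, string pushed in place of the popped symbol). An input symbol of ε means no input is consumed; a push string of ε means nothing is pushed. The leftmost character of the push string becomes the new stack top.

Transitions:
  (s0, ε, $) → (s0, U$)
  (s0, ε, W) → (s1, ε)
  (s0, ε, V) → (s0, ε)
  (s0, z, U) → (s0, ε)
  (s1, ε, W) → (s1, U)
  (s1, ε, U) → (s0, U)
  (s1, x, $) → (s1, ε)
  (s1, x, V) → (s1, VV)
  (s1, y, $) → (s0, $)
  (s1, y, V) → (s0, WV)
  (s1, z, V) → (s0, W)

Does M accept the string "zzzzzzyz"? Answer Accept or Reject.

Reject

(s0, zzzzzzyz, $)
  ε-move, top $: go to s0, push U$ → (s0, zzzzzzyz, U$)
  read z, top U: go to s0, push ε → (s0, zzzzzyz, $)
  ε-move, top $: go to s0, push U$ → (s0, zzzzzyz, U$)
  read z, top U: go to s0, push ε → (s0, zzzzyz, $)
  ε-move, top $: go to s0, push U$ → (s0, zzzzyz, U$)
  read z, top U: go to s0, push ε → (s0, zzzyz, $)
  ε-move, top $: go to s0, push U$ → (s0, zzzyz, U$)
  read z, top U: go to s0, push ε → (s0, zzyz, $)
  ε-move, top $: go to s0, push U$ → (s0, zzyz, U$)
  read z, top U: go to s0, push ε → (s0, zyz, $)
  ε-move, top $: go to s0, push U$ → (s0, zyz, U$)
  read z, top U: go to s0, push ε → (s0, yz, $)
  ε-move, top $: go to s0, push U$ → (s0, yz, U$)
No transition applies at (s0, yz, U$); input not fully consumed.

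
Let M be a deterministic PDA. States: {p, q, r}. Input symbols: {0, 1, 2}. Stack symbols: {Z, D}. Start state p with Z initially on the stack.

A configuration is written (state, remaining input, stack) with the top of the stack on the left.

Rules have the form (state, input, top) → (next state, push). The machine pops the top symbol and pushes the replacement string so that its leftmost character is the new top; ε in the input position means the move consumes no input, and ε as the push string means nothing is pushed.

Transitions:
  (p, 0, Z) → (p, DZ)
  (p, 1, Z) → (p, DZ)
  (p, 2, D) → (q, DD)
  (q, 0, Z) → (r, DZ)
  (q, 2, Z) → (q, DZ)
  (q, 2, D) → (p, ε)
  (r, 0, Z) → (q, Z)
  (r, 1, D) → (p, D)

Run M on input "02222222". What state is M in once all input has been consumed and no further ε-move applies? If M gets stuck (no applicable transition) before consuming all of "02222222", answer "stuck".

q

(p, 02222222, Z)
  read 0, top Z: go to p, push DZ → (p, 2222222, DZ)
  read 2, top D: go to q, push DD → (q, 222222, DDZ)
  read 2, top D: go to p, push ε → (p, 22222, DZ)
  read 2, top D: go to q, push DD → (q, 2222, DDZ)
  read 2, top D: go to p, push ε → (p, 222, DZ)
  read 2, top D: go to q, push DD → (q, 22, DDZ)
  read 2, top D: go to p, push ε → (p, 2, DZ)
  read 2, top D: go to q, push DD → (q, ε, DDZ)
All input consumed; M is in state q.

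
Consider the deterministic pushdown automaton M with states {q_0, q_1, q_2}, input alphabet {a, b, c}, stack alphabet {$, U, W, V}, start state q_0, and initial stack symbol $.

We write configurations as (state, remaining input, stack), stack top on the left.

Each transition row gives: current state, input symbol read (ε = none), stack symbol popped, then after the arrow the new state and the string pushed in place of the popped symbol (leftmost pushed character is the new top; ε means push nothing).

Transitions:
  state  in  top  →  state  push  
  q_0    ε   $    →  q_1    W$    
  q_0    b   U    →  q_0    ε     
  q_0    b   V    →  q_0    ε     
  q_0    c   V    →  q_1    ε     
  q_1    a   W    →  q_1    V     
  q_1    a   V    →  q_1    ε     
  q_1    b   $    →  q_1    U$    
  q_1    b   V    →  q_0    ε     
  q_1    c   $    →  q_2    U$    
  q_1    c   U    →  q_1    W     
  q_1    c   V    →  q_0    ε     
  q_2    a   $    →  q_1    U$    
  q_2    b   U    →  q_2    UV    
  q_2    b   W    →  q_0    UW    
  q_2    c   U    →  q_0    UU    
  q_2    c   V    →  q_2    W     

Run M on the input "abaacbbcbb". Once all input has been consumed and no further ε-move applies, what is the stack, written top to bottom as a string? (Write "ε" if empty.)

VV$

(q_0, abaacbbcbb, $) ⊢ (q_1, abaacbbcbb, W$) ⊢ (q_1, baacbbcbb, V$) ⊢ (q_0, aacbbcbb, $) ⊢ (q_1, aacbbcbb, W$) ⊢ (q_1, acbbcbb, V$) ⊢ (q_1, cbbcbb, $) ⊢ (q_2, bbcbb, U$) ⊢ (q_2, bcbb, UV$) ⊢ (q_2, cbb, UVV$) ⊢ (q_0, bb, UUVV$) ⊢ (q_0, b, UVV$) ⊢ (q_0, ε, VV$)
All input consumed in state q_0 with stack VV$.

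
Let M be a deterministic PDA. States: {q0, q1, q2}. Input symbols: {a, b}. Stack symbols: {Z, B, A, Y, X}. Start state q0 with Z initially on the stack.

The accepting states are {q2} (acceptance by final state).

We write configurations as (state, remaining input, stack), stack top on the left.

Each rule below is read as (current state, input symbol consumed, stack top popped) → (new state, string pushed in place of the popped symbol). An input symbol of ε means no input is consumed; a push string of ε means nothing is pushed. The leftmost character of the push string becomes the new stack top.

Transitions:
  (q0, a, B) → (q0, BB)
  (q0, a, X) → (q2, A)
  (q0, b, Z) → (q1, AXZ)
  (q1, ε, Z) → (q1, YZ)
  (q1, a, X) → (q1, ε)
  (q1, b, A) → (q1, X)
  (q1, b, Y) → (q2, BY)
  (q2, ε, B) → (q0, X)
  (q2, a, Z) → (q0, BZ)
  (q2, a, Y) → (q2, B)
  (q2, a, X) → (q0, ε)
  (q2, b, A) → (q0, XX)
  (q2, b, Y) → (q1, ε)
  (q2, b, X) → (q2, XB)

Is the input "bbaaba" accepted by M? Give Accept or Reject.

Accept

(q0, bbaaba, Z) ⊢ (q1, baaba, AXZ) ⊢ (q1, aaba, XXZ) ⊢ (q1, aba, XZ) ⊢ (q1, ba, Z) ⊢ (q1, ba, YZ) ⊢ (q2, a, BYZ) ⊢ (q0, a, XYZ) ⊢ (q2, ε, AYZ)
All input consumed; state q2 ∈ F.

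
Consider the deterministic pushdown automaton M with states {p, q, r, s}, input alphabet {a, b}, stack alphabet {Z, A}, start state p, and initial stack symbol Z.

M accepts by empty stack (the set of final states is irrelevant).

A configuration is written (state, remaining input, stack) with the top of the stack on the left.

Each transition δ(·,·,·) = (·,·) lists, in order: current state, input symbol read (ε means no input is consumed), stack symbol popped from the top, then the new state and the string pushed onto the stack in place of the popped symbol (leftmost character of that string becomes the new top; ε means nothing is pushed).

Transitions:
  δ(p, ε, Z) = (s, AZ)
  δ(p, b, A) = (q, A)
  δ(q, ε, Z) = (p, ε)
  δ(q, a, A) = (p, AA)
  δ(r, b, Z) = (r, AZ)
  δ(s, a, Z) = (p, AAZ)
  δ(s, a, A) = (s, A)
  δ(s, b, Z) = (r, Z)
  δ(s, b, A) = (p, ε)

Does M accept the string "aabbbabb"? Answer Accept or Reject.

(p, aabbbabb, Z) ⊢ (s, aabbbabb, AZ) ⊢ (s, abbbabb, AZ) ⊢ (s, bbbabb, AZ) ⊢ (p, bbabb, Z) ⊢ (s, bbabb, AZ) ⊢ (p, babb, Z) ⊢ (s, babb, AZ) ⊢ (p, abb, Z) ⊢ (s, abb, AZ) ⊢ (s, bb, AZ) ⊢ (p, b, Z) ⊢ (s, b, AZ) ⊢ (p, ε, Z) ⊢ (s, ε, AZ)
All input consumed; stack is AZ, not empty, and no further ε-move applies.

Reject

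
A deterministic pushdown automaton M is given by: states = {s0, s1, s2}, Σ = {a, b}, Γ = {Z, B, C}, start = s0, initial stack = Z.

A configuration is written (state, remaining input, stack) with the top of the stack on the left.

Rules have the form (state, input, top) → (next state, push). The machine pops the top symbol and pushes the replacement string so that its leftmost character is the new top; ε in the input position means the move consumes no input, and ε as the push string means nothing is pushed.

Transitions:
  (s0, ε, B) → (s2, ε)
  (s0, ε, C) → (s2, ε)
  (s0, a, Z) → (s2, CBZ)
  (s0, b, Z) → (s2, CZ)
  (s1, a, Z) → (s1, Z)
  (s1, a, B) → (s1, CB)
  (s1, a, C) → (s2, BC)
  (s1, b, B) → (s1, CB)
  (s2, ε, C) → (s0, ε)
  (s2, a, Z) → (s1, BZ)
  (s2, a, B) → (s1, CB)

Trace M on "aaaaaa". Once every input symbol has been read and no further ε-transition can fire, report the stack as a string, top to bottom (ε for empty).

BCBCBZ

(s0, aaaaaa, Z)
  read a, top Z: go to s2, push CBZ → (s2, aaaaa, CBZ)
  ε-move, top C: go to s0, push ε → (s0, aaaaa, BZ)
  ε-move, top B: go to s2, push ε → (s2, aaaaa, Z)
  read a, top Z: go to s1, push BZ → (s1, aaaa, BZ)
  read a, top B: go to s1, push CB → (s1, aaa, CBZ)
  read a, top C: go to s2, push BC → (s2, aa, BCBZ)
  read a, top B: go to s1, push CB → (s1, a, CBCBZ)
  read a, top C: go to s2, push BC → (s2, ε, BCBCBZ)
All input consumed in state s2 with stack BCBCBZ.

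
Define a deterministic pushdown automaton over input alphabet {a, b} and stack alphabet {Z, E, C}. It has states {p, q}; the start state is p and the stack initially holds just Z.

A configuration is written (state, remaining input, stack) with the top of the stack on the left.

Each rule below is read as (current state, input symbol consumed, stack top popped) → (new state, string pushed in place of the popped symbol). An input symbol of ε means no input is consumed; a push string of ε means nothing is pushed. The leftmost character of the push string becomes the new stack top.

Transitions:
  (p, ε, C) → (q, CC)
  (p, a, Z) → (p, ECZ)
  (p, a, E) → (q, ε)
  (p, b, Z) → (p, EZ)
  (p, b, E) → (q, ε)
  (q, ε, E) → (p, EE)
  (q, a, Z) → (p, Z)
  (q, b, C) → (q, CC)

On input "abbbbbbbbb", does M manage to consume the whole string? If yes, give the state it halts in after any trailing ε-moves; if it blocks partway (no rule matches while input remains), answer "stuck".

(p, abbbbbbbbb, Z)
  read a, top Z: go to p, push ECZ → (p, bbbbbbbbb, ECZ)
  read b, top E: go to q, push ε → (q, bbbbbbbb, CZ)
  read b, top C: go to q, push CC → (q, bbbbbbb, CCZ)
  read b, top C: go to q, push CC → (q, bbbbbb, CCCZ)
  read b, top C: go to q, push CC → (q, bbbbb, CCCCZ)
  read b, top C: go to q, push CC → (q, bbbb, CCCCCZ)
  read b, top C: go to q, push CC → (q, bbb, CCCCCCZ)
  read b, top C: go to q, push CC → (q, bb, CCCCCCCZ)
  read b, top C: go to q, push CC → (q, b, CCCCCCCCZ)
  read b, top C: go to q, push CC → (q, ε, CCCCCCCCCZ)
All input consumed; M is in state q.

q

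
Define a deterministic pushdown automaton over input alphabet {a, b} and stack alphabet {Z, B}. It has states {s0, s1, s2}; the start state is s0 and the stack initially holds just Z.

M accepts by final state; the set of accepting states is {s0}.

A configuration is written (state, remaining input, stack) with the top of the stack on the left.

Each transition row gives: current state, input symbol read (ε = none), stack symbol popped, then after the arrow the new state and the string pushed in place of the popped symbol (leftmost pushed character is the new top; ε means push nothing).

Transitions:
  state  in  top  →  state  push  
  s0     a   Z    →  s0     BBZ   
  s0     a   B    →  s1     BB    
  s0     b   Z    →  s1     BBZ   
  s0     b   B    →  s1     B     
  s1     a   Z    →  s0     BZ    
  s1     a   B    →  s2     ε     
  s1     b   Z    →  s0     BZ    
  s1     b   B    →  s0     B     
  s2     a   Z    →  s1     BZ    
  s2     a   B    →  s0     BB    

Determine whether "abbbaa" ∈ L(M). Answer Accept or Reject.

(s0, abbbaa, Z)
  read a, top Z: go to s0, push BBZ → (s0, bbbaa, BBZ)
  read b, top B: go to s1, push B → (s1, bbaa, BBZ)
  read b, top B: go to s0, push B → (s0, baa, BBZ)
  read b, top B: go to s1, push B → (s1, aa, BBZ)
  read a, top B: go to s2, push ε → (s2, a, BZ)
  read a, top B: go to s0, push BB → (s0, ε, BBZ)
All input consumed; state s0 ∈ F.

Accept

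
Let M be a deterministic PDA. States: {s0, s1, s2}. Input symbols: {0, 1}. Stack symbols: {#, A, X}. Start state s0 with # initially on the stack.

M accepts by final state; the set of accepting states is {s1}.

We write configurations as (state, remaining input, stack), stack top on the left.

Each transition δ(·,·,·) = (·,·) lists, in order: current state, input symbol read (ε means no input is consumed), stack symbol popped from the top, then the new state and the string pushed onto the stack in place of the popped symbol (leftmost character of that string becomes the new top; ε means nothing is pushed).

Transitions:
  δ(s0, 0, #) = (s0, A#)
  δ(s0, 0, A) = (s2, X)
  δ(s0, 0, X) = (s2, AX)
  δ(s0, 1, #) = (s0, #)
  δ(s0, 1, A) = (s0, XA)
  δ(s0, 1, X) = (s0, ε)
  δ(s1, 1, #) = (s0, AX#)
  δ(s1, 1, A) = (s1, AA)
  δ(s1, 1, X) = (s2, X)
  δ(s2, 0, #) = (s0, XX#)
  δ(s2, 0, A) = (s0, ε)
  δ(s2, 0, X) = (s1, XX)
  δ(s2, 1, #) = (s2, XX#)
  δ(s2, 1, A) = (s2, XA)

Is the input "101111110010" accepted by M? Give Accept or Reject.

(s0, 101111110010, #)
  read 1, top #: go to s0, push # → (s0, 01111110010, #)
  read 0, top #: go to s0, push A# → (s0, 1111110010, A#)
  read 1, top A: go to s0, push XA → (s0, 111110010, XA#)
  read 1, top X: go to s0, push ε → (s0, 11110010, A#)
  read 1, top A: go to s0, push XA → (s0, 1110010, XA#)
  read 1, top X: go to s0, push ε → (s0, 110010, A#)
  read 1, top A: go to s0, push XA → (s0, 10010, XA#)
  read 1, top X: go to s0, push ε → (s0, 0010, A#)
  read 0, top A: go to s2, push X → (s2, 010, X#)
  read 0, top X: go to s1, push XX → (s1, 10, XX#)
  read 1, top X: go to s2, push X → (s2, 0, XX#)
  read 0, top X: go to s1, push XX → (s1, ε, XXX#)
All input consumed; state s1 ∈ F.

Accept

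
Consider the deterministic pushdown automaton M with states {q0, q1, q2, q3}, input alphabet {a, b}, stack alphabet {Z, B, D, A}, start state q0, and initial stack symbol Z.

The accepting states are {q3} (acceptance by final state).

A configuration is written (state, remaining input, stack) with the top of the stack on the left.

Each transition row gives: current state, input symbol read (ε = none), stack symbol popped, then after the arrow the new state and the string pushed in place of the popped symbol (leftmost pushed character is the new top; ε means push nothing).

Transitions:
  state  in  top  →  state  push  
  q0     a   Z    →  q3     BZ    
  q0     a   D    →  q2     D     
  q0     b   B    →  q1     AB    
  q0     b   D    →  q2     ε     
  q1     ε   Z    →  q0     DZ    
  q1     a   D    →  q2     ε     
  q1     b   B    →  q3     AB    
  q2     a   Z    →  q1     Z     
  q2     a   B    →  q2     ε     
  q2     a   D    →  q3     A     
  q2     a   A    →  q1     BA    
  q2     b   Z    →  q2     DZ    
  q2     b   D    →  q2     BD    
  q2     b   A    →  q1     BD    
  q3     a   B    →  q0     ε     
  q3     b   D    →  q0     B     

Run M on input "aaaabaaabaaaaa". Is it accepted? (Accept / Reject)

Reject

(q0, aaaabaaabaaaaa, Z) ⊢ (q3, aaabaaabaaaaa, BZ) ⊢ (q0, aabaaabaaaaa, Z) ⊢ (q3, abaaabaaaaa, BZ) ⊢ (q0, baaabaaaaa, Z)
No transition applies at (q0, baaabaaaaa, Z); input not fully consumed.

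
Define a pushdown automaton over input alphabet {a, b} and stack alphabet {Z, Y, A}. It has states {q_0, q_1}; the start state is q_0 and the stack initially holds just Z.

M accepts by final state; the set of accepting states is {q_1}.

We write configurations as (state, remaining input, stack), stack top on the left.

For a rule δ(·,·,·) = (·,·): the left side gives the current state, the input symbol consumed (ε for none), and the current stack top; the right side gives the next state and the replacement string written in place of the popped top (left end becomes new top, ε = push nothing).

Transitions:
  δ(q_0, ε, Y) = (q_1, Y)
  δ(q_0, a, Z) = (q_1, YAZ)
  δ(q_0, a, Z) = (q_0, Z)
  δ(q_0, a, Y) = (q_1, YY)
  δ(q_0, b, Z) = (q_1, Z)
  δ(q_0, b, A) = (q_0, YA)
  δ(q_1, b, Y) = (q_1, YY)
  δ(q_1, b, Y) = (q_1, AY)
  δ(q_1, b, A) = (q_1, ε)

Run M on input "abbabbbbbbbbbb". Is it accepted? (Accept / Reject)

No computation consumes all input and reaches a final state.

Reject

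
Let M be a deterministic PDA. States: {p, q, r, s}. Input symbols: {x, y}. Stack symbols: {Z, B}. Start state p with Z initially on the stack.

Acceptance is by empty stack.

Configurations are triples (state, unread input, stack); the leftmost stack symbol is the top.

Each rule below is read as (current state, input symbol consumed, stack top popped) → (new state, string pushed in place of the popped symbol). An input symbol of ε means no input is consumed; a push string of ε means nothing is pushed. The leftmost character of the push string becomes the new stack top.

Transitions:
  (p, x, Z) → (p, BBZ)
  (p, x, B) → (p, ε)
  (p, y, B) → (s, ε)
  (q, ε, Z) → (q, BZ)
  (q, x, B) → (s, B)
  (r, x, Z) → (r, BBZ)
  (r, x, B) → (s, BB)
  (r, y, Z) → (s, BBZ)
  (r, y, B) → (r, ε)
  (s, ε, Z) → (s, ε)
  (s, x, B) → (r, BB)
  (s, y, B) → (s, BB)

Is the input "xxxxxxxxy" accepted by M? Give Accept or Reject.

Accept

(p, xxxxxxxxy, Z)
  read x, top Z: go to p, push BBZ → (p, xxxxxxxy, BBZ)
  read x, top B: go to p, push ε → (p, xxxxxxy, BZ)
  read x, top B: go to p, push ε → (p, xxxxxy, Z)
  read x, top Z: go to p, push BBZ → (p, xxxxy, BBZ)
  read x, top B: go to p, push ε → (p, xxxy, BZ)
  read x, top B: go to p, push ε → (p, xxy, Z)
  read x, top Z: go to p, push BBZ → (p, xy, BBZ)
  read x, top B: go to p, push ε → (p, y, BZ)
  read y, top B: go to s, push ε → (s, ε, Z)
  ε-move, top Z: go to s, push ε → (s, ε, ε)
All input consumed and the stack is empty.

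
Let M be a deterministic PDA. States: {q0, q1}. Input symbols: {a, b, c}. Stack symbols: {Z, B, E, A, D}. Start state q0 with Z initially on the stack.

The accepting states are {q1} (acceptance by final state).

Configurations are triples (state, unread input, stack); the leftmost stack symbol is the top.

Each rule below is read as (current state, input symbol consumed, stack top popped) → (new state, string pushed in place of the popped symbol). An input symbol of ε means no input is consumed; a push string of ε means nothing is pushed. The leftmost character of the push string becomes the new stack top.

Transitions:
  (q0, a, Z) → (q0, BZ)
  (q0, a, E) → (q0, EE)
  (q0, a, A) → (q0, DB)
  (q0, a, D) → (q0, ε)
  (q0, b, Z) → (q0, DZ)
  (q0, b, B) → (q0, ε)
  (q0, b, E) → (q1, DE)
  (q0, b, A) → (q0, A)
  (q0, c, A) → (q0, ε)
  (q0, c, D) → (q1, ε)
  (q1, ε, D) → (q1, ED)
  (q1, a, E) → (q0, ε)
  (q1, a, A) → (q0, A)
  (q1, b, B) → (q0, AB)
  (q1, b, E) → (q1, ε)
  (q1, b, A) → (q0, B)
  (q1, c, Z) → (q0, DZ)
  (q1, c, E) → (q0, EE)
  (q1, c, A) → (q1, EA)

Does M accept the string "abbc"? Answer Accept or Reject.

Accept

(q0, abbc, Z) ⊢ (q0, bbc, BZ) ⊢ (q0, bc, Z) ⊢ (q0, c, DZ) ⊢ (q1, ε, Z)
All input consumed; state q1 ∈ F.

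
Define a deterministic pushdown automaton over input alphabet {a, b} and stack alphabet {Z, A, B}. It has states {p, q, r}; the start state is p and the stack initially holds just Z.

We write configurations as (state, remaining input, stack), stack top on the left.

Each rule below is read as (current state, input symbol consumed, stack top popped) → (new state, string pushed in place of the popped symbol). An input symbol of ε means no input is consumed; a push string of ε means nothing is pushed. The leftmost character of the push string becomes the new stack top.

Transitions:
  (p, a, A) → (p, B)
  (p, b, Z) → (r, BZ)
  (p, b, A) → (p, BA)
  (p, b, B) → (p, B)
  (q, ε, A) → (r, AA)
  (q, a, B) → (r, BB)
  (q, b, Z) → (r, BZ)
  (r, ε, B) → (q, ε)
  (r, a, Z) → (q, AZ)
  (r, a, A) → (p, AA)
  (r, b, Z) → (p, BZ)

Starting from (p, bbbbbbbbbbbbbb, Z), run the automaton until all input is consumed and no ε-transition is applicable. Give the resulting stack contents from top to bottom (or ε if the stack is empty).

Z

(p, bbbbbbbbbbbbbb, Z)
  read b, top Z: go to r, push BZ → (r, bbbbbbbbbbbbb, BZ)
  ε-move, top B: go to q, push ε → (q, bbbbbbbbbbbbb, Z)
  read b, top Z: go to r, push BZ → (r, bbbbbbbbbbbb, BZ)
  ε-move, top B: go to q, push ε → (q, bbbbbbbbbbbb, Z)
  read b, top Z: go to r, push BZ → (r, bbbbbbbbbbb, BZ)
  ε-move, top B: go to q, push ε → (q, bbbbbbbbbbb, Z)
  read b, top Z: go to r, push BZ → (r, bbbbbbbbbb, BZ)
  ε-move, top B: go to q, push ε → (q, bbbbbbbbbb, Z)
  read b, top Z: go to r, push BZ → (r, bbbbbbbbb, BZ)
  ε-move, top B: go to q, push ε → (q, bbbbbbbbb, Z)
  read b, top Z: go to r, push BZ → (r, bbbbbbbb, BZ)
  ε-move, top B: go to q, push ε → (q, bbbbbbbb, Z)
  read b, top Z: go to r, push BZ → (r, bbbbbbb, BZ)
  ε-move, top B: go to q, push ε → (q, bbbbbbb, Z)
  read b, top Z: go to r, push BZ → (r, bbbbbb, BZ)
  ε-move, top B: go to q, push ε → (q, bbbbbb, Z)
  read b, top Z: go to r, push BZ → (r, bbbbb, BZ)
  ε-move, top B: go to q, push ε → (q, bbbbb, Z)
  read b, top Z: go to r, push BZ → (r, bbbb, BZ)
  ε-move, top B: go to q, push ε → (q, bbbb, Z)
  read b, top Z: go to r, push BZ → (r, bbb, BZ)
  ε-move, top B: go to q, push ε → (q, bbb, Z)
  read b, top Z: go to r, push BZ → (r, bb, BZ)
  ε-move, top B: go to q, push ε → (q, bb, Z)
  read b, top Z: go to r, push BZ → (r, b, BZ)
  ε-move, top B: go to q, push ε → (q, b, Z)
  read b, top Z: go to r, push BZ → (r, ε, BZ)
  ε-move, top B: go to q, push ε → (q, ε, Z)
All input consumed in state q with stack Z.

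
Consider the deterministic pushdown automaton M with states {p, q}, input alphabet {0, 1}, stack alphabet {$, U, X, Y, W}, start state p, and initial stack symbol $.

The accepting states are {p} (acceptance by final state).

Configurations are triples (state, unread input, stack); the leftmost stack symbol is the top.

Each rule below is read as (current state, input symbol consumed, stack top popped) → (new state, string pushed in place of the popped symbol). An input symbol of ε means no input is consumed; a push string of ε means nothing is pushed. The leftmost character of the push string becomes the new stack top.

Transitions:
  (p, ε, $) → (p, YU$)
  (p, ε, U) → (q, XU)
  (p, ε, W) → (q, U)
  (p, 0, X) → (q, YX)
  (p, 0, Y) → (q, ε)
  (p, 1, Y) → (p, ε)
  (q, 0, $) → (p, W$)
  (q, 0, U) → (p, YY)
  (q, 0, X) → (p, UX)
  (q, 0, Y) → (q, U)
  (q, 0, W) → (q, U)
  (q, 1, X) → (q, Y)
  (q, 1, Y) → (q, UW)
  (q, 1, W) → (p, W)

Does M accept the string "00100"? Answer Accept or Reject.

(p, 00100, $)
  ε-move, top $: go to p, push YU$ → (p, 00100, YU$)
  read 0, top Y: go to q, push ε → (q, 0100, U$)
  read 0, top U: go to p, push YY → (p, 100, YY$)
  read 1, top Y: go to p, push ε → (p, 00, Y$)
  read 0, top Y: go to q, push ε → (q, 0, $)
  read 0, top $: go to p, push W$ → (p, ε, W$)
All input consumed; state p ∈ F.

Accept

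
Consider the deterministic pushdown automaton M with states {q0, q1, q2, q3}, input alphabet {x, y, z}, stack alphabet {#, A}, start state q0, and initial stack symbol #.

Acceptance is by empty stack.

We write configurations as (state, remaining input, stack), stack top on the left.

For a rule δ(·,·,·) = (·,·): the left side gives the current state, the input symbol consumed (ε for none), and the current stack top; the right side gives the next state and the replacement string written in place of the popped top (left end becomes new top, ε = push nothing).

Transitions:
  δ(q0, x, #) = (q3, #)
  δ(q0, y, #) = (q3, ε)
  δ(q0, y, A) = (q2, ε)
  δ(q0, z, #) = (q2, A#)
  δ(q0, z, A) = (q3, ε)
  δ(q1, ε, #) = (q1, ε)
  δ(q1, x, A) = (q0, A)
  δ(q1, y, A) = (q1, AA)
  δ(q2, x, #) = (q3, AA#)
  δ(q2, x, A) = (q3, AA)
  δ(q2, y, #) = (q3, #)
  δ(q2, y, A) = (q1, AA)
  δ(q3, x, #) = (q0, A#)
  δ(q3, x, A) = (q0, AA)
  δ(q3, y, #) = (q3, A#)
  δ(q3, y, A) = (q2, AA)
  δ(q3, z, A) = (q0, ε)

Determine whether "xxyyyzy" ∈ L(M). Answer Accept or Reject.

Accept

(q0, xxyyyzy, #)
  read x, top #: go to q3, push # → (q3, xyyyzy, #)
  read x, top #: go to q0, push A# → (q0, yyyzy, A#)
  read y, top A: go to q2, push ε → (q2, yyzy, #)
  read y, top #: go to q3, push # → (q3, yzy, #)
  read y, top #: go to q3, push A# → (q3, zy, A#)
  read z, top A: go to q0, push ε → (q0, y, #)
  read y, top #: go to q3, push ε → (q3, ε, ε)
All input consumed and the stack is empty.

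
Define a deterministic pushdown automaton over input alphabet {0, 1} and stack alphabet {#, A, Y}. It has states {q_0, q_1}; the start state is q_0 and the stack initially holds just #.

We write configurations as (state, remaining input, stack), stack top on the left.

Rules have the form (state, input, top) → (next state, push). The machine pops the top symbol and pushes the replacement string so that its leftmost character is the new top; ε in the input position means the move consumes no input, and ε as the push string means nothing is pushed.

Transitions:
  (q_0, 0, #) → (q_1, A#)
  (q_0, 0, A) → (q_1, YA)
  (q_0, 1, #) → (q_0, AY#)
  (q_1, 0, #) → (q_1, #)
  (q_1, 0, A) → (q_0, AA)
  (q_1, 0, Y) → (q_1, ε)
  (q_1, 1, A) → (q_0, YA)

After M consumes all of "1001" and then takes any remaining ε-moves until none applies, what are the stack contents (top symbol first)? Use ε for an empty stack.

(q_0, 1001, #)
  read 1, top #: go to q_0, push AY# → (q_0, 001, AY#)
  read 0, top A: go to q_1, push YA → (q_1, 01, YAY#)
  read 0, top Y: go to q_1, push ε → (q_1, 1, AY#)
  read 1, top A: go to q_0, push YA → (q_0, ε, YAY#)
All input consumed in state q_0 with stack YAY#.

YAY#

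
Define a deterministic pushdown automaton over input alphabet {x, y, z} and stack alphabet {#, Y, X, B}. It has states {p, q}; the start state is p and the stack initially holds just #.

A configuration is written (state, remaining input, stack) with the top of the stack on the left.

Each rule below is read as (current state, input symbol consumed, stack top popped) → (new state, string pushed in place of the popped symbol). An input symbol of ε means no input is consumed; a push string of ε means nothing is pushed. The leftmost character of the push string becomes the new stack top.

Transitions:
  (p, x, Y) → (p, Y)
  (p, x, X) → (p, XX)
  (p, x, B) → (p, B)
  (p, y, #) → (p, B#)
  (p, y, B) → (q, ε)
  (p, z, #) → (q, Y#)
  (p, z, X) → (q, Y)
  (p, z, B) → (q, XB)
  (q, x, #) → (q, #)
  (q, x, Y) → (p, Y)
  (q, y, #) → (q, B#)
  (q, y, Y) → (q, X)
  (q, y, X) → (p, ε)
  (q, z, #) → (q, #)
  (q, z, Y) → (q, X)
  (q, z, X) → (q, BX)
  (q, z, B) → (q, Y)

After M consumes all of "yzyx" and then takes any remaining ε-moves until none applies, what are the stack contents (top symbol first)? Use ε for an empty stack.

B#

(p, yzyx, #) ⊢ (p, zyx, B#) ⊢ (q, yx, XB#) ⊢ (p, x, B#) ⊢ (p, ε, B#)
All input consumed in state p with stack B#.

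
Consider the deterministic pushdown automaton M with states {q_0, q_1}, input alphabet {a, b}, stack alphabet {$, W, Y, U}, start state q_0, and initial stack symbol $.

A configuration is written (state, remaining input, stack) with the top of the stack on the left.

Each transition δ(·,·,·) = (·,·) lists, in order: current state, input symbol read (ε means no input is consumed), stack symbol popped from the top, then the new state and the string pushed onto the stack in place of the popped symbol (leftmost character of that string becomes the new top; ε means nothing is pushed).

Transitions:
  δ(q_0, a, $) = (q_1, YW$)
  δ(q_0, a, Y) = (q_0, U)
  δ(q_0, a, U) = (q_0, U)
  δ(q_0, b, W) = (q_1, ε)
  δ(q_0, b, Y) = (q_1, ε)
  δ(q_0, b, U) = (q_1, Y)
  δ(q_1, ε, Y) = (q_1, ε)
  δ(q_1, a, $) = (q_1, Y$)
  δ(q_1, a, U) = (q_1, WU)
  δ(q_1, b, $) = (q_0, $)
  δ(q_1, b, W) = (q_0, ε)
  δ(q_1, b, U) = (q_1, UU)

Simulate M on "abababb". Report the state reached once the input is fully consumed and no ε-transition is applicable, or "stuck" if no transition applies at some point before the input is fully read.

stuck

(q_0, abababb, $) ⊢ (q_1, bababb, YW$) ⊢ (q_1, bababb, W$) ⊢ (q_0, ababb, $) ⊢ (q_1, babb, YW$) ⊢ (q_1, babb, W$) ⊢ (q_0, abb, $) ⊢ (q_1, bb, YW$) ⊢ (q_1, bb, W$) ⊢ (q_0, b, $)
No transition for (q_0, b, top $); M blocks with input b remaining.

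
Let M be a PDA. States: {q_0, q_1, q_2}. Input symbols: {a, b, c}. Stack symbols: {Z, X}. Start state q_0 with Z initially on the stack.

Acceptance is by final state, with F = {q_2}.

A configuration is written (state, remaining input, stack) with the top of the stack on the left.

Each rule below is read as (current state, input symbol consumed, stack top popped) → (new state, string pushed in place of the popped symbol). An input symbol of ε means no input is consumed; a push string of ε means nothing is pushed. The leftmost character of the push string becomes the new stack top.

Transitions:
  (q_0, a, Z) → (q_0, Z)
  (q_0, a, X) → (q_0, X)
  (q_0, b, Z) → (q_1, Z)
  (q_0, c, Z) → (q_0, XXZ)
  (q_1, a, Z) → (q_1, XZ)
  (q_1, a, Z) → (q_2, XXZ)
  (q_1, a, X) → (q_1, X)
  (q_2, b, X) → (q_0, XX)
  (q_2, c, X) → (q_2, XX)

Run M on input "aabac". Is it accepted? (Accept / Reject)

One accepting computation: (q_0, aabac, Z) ⊢ (q_0, abac, Z) ⊢ (q_0, bac, Z) ⊢ (q_1, ac, Z) ⊢ (q_2, c, XXZ) ⊢ (q_2, ε, XXXZ)
All input consumed and state q_2 ∈ F.

Accept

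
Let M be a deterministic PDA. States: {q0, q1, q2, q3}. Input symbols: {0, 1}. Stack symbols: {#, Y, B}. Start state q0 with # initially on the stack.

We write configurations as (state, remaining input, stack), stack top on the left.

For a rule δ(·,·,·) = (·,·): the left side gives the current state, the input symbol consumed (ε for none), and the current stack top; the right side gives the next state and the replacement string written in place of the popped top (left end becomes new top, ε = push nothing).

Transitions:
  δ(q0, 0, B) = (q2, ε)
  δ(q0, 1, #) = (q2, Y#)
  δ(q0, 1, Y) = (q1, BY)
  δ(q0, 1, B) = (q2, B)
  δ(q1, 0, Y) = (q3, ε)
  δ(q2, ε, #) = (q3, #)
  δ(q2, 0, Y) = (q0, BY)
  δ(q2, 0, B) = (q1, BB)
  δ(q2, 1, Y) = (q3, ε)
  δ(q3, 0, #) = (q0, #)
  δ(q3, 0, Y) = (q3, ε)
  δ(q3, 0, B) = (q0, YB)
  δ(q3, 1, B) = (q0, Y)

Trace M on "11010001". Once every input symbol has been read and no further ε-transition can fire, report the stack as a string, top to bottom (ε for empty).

(q0, 11010001, #)
  read 1, top #: go to q2, push Y# → (q2, 1010001, Y#)
  read 1, top Y: go to q3, push ε → (q3, 010001, #)
  read 0, top #: go to q0, push # → (q0, 10001, #)
  read 1, top #: go to q2, push Y# → (q2, 0001, Y#)
  read 0, top Y: go to q0, push BY → (q0, 001, BY#)
  read 0, top B: go to q2, push ε → (q2, 01, Y#)
  read 0, top Y: go to q0, push BY → (q0, 1, BY#)
  read 1, top B: go to q2, push B → (q2, ε, BY#)
All input consumed in state q2 with stack BY#.

BY#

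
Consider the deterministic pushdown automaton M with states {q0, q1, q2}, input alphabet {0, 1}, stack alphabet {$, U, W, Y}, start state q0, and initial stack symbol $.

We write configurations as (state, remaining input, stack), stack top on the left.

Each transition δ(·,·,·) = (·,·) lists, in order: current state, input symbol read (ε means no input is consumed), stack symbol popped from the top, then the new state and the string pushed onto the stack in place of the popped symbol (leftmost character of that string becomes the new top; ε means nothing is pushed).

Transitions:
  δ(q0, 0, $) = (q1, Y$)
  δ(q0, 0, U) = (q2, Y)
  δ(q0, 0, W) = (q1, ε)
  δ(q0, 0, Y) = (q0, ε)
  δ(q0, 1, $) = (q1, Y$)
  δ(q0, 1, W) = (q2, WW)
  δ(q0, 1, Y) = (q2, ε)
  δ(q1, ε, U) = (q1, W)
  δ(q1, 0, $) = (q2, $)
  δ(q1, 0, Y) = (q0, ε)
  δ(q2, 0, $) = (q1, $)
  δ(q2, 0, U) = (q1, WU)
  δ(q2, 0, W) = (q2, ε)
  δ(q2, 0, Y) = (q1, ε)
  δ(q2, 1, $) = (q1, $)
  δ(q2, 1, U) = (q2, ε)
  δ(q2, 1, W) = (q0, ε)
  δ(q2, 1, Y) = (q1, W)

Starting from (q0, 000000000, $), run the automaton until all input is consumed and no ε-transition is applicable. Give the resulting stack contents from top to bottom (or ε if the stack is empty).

Y$

(q0, 000000000, $) ⊢ (q1, 00000000, Y$) ⊢ (q0, 0000000, $) ⊢ (q1, 000000, Y$) ⊢ (q0, 00000, $) ⊢ (q1, 0000, Y$) ⊢ (q0, 000, $) ⊢ (q1, 00, Y$) ⊢ (q0, 0, $) ⊢ (q1, ε, Y$)
All input consumed in state q1 with stack Y$.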